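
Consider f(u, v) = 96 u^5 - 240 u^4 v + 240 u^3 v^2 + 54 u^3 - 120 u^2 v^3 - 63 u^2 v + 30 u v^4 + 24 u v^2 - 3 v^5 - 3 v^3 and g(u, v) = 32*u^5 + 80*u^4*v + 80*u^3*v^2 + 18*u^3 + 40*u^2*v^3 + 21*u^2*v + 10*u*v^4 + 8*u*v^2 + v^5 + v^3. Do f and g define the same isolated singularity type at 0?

Yes.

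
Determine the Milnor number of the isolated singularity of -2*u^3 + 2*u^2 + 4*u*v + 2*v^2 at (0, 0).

The Hessian of f at 0 has rank 1. Corank 1: A-series; mu = 2 gives A_2.

2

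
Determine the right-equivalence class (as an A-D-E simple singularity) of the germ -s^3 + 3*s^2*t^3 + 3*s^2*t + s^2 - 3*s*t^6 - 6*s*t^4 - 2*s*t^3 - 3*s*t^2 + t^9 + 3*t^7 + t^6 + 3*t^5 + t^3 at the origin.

A_2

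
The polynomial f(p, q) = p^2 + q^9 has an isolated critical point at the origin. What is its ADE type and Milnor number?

Type A_8, Milnor number mu = 8.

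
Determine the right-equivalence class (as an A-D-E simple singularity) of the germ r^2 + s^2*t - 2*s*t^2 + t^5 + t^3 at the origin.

The Hessian of f at 0 has rank 1. Corank 2; j^3 = t*(s - t)^2 has shape L^2 M (L != M), so D-series; mu = 6 gives D_6.

D_{6}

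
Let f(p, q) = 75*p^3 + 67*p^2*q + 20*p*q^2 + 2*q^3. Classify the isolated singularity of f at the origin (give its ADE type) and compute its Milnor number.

Type D_{4}, Milnor number mu = 4.

The Hessian of f at 0 is [[0, 0], [0, 0]] with rank 0, so corank 2. A Groebner basis of the Jacobian ideal J(f) in C{p,q} is {q^3, p^2 - 2*q^2/11, p*q + 5*q^2/11}; counting standard monomials gives mu = 4. Corank 2; j^3 = (3*p + q)*(25*p^2 + 14*p*q + 2*q^2) splits into three distinct lines over C (the quadratic factor has nonzero discriminant), so D_4.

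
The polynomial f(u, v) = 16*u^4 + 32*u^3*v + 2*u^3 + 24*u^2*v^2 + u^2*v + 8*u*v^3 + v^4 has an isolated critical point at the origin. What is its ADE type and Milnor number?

Type D_5, Milnor number mu = 5.

The Hessian of f at 0 is [[0, 0], [0, 0]] with rank 0, so corank 2. A Groebner basis of the Jacobian ideal J(f) in C{u,v} is {u*v^2, -u*v/8 + v^3, u^2 + u*v/2}; counting standard monomials gives mu = 5. Corank 2; j^3 = u^2*(2*u + v) has shape L^2 M (L != M), so D-series; mu = 5 gives D_5.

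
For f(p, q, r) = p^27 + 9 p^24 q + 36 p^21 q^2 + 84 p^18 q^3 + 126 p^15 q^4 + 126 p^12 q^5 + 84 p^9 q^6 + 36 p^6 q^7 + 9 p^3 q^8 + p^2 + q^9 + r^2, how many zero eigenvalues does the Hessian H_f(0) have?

1

The Hessian at 0 is [[2, 0, 0], [0, 0, 0], [0, 0, 2]] of rank 2; hence corank 1.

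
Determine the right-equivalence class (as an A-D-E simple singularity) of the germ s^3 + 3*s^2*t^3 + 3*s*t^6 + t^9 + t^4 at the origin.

E6

The Hessian of f at 0 is [[0, 0], [0, 0]] with rank 0, so corank 2. A Groebner basis of the Jacobian ideal J(f) in C{s,t} is {t^3, s^2}; counting standard monomials gives mu = 6. Corank 2; j^3 = s^3 is a perfect cube, so E-series; the 4-jet and mu = 6 give E_6.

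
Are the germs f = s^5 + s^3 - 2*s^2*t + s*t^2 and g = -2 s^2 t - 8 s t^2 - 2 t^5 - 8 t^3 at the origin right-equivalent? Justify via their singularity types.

Yes.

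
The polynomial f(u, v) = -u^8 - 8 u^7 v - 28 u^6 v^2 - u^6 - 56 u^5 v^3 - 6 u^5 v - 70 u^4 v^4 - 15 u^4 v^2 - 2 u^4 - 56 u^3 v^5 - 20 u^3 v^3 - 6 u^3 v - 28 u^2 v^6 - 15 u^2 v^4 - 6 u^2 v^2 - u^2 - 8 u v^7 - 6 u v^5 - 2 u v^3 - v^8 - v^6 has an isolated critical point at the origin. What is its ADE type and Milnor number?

Type A7, Milnor number mu = 7.

The Hessian of f at 0 has rank 1. Corank 1: A-series; mu = 7 gives A_7.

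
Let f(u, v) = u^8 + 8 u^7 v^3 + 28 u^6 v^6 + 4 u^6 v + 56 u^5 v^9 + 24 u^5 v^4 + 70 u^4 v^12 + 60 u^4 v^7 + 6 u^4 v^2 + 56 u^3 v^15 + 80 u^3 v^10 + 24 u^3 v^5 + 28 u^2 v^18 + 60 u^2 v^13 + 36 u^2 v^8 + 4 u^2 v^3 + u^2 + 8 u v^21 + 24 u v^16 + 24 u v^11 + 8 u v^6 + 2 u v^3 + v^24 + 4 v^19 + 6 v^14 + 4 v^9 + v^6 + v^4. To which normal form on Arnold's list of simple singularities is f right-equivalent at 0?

The Hessian of f at 0 has rank 1. Corank 1: A-series; mu = 3 gives A_3.

A3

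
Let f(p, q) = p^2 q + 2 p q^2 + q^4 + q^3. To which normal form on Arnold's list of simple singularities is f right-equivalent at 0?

D_5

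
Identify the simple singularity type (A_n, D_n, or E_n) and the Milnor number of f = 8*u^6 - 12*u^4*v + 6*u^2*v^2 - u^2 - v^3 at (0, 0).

The Hessian of f at 0 has rank 1. Corank 1: A-series; mu = 2 gives A_2.

Type A_{2}, Milnor number mu = 2.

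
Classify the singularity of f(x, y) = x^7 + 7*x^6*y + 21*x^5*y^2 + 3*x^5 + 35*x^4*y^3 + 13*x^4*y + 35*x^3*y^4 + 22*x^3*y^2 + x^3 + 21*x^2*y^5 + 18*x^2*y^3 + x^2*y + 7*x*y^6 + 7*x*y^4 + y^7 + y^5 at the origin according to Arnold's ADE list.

The Hessian of f at 0 has rank 0. Corank 2; j^3 = x^2*(x + y) has shape L^2 M (L != M), so D-series; mu = 6 gives D_6.

D6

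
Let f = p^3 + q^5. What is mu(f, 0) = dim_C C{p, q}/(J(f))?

The Hessian of f at 0 has rank 0. Corank 2; j^3 = p^3 is a perfect cube, so E-series; the 5-jet and mu = 8 give E_8.

8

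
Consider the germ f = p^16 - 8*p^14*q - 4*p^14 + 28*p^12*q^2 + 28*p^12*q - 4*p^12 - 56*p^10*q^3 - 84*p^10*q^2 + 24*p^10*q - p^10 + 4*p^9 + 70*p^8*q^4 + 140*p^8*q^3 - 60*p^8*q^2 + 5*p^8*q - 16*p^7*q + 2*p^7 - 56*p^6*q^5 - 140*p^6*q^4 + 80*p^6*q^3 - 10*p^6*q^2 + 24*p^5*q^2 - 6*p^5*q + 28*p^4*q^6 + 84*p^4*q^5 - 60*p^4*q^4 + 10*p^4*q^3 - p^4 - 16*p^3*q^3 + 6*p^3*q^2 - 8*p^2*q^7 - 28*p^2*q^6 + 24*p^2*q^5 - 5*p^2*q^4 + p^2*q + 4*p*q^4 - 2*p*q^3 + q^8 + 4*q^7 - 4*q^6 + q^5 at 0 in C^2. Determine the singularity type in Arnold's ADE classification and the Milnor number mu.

Type D_{9}, Milnor number mu = 9.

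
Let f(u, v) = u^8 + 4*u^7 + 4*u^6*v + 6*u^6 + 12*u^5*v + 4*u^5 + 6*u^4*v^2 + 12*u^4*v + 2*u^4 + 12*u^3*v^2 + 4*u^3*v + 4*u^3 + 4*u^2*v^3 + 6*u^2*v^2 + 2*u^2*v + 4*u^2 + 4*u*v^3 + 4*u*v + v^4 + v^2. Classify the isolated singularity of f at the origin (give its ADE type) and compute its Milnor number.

The Hessian of f at 0 has rank 1. Corank 1: A-series; mu = 3 gives A_3.

Type A_{3}, Milnor number mu = 3.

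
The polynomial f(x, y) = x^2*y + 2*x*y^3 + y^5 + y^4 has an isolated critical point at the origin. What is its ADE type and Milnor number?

Type D_{5}, Milnor number mu = 5.

The Hessian of f at 0 is [[0, 0], [0, 0]] with rank 0, so corank 2. A Groebner basis of the Jacobian ideal J(f) in C{x,y} is {x*y^2, x*y + y^3, x^2 - 4*x*y}; counting standard monomials gives mu = 5. Corank 2; j^3 = x^2*y has shape L^2 M (L != M), so D-series; mu = 5 gives D_5.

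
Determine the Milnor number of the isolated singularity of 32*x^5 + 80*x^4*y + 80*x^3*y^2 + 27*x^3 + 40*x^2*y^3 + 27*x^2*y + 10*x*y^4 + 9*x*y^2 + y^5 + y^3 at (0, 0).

The Hessian of f at 0 has rank 0. Corank 2; j^3 = (3*x + y)^3 is a perfect cube, so E-series; the 5-jet and mu = 8 give E_8.

8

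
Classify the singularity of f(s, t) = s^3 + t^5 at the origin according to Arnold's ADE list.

E_8

The Hessian of f at 0 is [[0, 0], [0, 0]] with rank 0, so corank 2. A Groebner basis of the Jacobian ideal J(f) in C{s,t} is {t^4, s^2}; counting standard monomials gives mu = 8. Corank 2; j^3 = s^3 is a perfect cube, so E-series; the 5-jet and mu = 8 give E_8.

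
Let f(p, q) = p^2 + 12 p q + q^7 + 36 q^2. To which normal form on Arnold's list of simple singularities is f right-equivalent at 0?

The Hessian of f at 0 is [[2, 12], [12, 72]] with rank 1, so corank 1. A Groebner basis of the Jacobian ideal J(f) in C{p,q} is {q^6, p + 6*q}; counting standard monomials gives mu = 6. Corank 1: A-series; mu = 6 gives A_6.

A6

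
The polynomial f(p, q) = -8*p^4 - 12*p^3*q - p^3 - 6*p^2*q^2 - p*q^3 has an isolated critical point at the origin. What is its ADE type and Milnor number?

The Hessian of f at 0 has rank 0. Corank 2; j^3 = -p^3 is a perfect cube, so E-series; the 4-jet and mu = 7 give E_7.

Type E_7, Milnor number mu = 7.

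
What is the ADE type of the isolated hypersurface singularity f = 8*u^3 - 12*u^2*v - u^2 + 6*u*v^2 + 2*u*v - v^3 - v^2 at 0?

A_2

The Hessian of f at 0 is [[-2, 2], [2, -2]] with rank 1, so corank 1. A Groebner basis of the Jacobian ideal J(f) in C{u,v} is {v^2, u - v}; counting standard monomials gives mu = 2. Corank 1: A-series; mu = 2 gives A_2.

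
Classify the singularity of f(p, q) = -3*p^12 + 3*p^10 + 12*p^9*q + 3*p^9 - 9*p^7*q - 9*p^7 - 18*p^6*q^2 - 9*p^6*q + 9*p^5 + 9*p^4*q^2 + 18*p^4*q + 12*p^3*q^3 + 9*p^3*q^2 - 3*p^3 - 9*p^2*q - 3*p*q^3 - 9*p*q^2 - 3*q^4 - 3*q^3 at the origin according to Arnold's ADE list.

E7

The Hessian of f at 0 is [[0, 0], [0, 0]] with rank 0, so corank 2. A Groebner basis of the Jacobian ideal J(f) in C{p,q} is {p^3 + 3*p^2*q + 6*p^2 + 12*p*q + 6*q^2, -3*p^2 + p*q^2 - 6*p*q - 3*q^2, 3*p^2 + 6*p*q + q^3 + 3*q^2}; counting standard monomials gives mu = 7. Corank 2; j^3 = -3*(p + q)^3 is a perfect cube, so E-series; the 4-jet and mu = 7 give E_7.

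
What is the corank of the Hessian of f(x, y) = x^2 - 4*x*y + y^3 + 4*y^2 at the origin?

1

Hessian at 0 has rank 1.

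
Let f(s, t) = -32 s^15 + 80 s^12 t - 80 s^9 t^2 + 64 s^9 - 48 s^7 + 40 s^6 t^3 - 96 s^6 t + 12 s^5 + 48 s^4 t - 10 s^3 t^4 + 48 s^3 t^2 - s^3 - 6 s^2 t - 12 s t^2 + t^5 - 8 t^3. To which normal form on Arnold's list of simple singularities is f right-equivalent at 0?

The Hessian of f at 0 has rank 0. Corank 2; j^3 = -(s + 2*t)^3 is a perfect cube, so E-series; the 5-jet and mu = 8 give E_8.

E_{8}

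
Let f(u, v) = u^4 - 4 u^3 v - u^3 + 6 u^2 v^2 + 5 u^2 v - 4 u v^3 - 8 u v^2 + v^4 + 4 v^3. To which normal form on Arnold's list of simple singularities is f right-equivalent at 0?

D_5

The Hessian of f at 0 has rank 0. Corank 2; j^3 = -(u - 2*v)^2*(u - v) has shape L^2 M (L != M), so D-series; mu = 5 gives D_5.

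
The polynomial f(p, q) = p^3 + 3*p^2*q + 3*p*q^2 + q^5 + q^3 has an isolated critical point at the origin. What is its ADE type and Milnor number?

Type E_{8}, Milnor number mu = 8.

The Hessian of f at 0 is [[0, 0], [0, 0]] with rank 0, so corank 2. A Groebner basis of the Jacobian ideal J(f) in C{p,q} is {q^4, p^2 + 2*p*q + q^2}; counting standard monomials gives mu = 8. Corank 2; j^3 = (p + q)^3 is a perfect cube, so E-series; the 5-jet and mu = 8 give E_8.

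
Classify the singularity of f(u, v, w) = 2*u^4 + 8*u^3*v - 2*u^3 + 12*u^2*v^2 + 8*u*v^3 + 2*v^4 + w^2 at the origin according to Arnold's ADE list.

The Hessian of f at 0 is [[0, 0, 0], [0, 0, 0], [0, 0, 2]] with rank 1, so corank 2. A Groebner basis of the Jacobian ideal J(f) in C{u,v,w} is {v^4, u*v^2 + v^3/3, u^2, w}; counting standard monomials gives mu = 6. Corank 2; j^3 = -2*u^3 is a perfect cube, so E-series; the 4-jet and mu = 6 give E_6.

E6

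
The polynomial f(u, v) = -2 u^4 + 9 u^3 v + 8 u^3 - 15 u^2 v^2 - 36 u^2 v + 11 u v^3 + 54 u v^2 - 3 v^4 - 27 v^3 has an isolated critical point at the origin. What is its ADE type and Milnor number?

Type E7, Milnor number mu = 7.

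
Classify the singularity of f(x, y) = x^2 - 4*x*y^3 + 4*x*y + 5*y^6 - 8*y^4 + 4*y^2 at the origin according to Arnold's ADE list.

A_{5}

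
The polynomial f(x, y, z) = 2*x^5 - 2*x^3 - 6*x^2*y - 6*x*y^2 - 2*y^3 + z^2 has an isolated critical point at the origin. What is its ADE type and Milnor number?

Type E_8, Milnor number mu = 8.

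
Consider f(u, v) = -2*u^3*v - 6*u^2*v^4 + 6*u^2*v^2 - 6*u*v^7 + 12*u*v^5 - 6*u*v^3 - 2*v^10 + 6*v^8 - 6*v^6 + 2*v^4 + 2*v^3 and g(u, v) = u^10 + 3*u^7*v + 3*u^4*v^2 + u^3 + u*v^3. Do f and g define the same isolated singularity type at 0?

The Hessian of f at 0 is [[0, 0], [0, 0]] with rank 0, so corank 2. A Groebner basis of the Jacobian ideal J(f) in C{u,v} is {u^3 - 3*u*v^2 - 3*v^2, u^2*v - 2*u*v^2, v^3}; counting standard monomials gives mu = 7. Corank 2; j^3 = 2*v^3 is a perfect cube, so E-series; the 4-jet and mu = 7 give E_7. The Hessian of g at 0 is [[0, 0], [0, 0]] with rank 0, so corank 2. A Groebner basis of the Jacobian ideal J(g) in C{u,v} is {u^3, u*v^2, 3*u^2 + v^3}; counting standard monomials gives mu = 7. Corank 2; j^3 = u^3 is a perfect cube, so E-series; the 4-jet and mu = 7 give E_7. Both have type E_7, hence right-equivalent.

Yes.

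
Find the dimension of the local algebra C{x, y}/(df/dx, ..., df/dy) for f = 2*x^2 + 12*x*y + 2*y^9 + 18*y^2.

8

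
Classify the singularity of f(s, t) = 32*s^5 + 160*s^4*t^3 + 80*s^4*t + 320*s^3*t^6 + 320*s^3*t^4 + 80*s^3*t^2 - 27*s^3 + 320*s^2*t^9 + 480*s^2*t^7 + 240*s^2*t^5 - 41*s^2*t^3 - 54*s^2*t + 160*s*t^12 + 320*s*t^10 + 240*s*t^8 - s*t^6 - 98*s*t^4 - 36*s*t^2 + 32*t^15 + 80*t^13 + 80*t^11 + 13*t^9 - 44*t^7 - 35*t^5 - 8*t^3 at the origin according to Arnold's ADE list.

E_{8}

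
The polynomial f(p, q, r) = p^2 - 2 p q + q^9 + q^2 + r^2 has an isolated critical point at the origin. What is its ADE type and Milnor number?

Type A8, Milnor number mu = 8.

The Hessian of f at 0 is [[2, -2, 0], [-2, 2, 0], [0, 0, 2]] with rank 2, so corank 1. A Groebner basis of the Jacobian ideal J(f) in C{p,q,r} is {q^8, p - q, r}; counting standard monomials gives mu = 8. Corank 1: A-series; mu = 8 gives A_8.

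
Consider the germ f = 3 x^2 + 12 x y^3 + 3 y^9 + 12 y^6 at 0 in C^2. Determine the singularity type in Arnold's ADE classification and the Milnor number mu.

The Hessian of f at 0 has rank 1. Corank 1: A-series; mu = 8 gives A_8.

Type A_8, Milnor number mu = 8.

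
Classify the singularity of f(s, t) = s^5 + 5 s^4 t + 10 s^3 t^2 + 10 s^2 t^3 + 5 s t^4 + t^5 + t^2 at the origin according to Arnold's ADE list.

The Hessian of f at 0 has rank 1. Corank 1: A-series; mu = 4 gives A_4.

A_{4}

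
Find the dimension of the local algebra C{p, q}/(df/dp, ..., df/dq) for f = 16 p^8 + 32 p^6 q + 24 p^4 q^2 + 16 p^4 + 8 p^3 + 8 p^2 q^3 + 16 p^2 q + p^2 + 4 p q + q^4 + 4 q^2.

The Hessian of f at 0 has rank 1. Corank 1: A-series; mu = 3 gives A_3.

3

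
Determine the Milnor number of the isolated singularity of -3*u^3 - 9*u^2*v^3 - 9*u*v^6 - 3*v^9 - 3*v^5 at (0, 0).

8

The Hessian of f at 0 is [[0, 0], [0, 0]] with rank 0, so corank 2. A Groebner basis of the Jacobian ideal J(f) in C{u,v} is {u^2/2 + u*v^3, v^4, u^3, u^2*v}; counting standard monomials gives mu = 8. Corank 2; j^3 = -3*u^3 is a perfect cube, so E-series; the 5-jet and mu = 8 give E_8.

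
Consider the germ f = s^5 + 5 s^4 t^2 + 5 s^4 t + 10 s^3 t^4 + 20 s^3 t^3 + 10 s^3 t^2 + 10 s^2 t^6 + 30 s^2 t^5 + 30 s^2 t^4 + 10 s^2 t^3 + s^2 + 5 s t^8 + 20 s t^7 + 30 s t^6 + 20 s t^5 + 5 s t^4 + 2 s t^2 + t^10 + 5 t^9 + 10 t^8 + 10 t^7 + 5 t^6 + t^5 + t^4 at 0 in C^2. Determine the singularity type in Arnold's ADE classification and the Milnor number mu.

The Hessian of f at 0 is [[2, 0], [0, 0]] with rank 1, so corank 1. A Groebner basis of the Jacobian ideal J(f) in C{s,t} is {s^2, s + t^2}; counting standard monomials gives mu = 4. Corank 1: A-series; mu = 4 gives A_4.

Type A4, Milnor number mu = 4.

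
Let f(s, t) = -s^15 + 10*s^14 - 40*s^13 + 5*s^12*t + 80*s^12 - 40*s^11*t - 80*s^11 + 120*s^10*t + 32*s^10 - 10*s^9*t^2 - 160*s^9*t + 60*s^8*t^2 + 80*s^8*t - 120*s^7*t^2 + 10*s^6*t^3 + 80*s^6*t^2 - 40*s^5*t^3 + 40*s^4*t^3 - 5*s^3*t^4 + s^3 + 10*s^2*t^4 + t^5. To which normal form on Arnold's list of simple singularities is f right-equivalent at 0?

E8

The Hessian of f at 0 is [[0, 0], [0, 0]] with rank 0, so corank 2. A Groebner basis of the Jacobian ideal J(f) in C{s,t} is {t^4, s^2}; counting standard monomials gives mu = 8. Corank 2; j^3 = s^3 is a perfect cube, so E-series; the 5-jet and mu = 8 give E_8.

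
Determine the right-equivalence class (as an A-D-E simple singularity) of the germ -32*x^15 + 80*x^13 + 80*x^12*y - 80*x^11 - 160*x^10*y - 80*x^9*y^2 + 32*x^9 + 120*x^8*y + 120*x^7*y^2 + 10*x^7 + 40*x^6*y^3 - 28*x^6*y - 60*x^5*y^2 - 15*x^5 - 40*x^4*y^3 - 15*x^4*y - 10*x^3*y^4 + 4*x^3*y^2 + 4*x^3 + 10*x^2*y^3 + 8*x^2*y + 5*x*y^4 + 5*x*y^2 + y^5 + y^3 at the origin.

D6

The Hessian of f at 0 has rank 0. Corank 2; j^3 = (x + y)*(2*x + y)^2 has shape L^2 M (L != M), so D-series; mu = 6 gives D_6.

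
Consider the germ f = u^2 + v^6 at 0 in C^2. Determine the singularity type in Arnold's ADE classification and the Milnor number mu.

Type A_5, Milnor number mu = 5.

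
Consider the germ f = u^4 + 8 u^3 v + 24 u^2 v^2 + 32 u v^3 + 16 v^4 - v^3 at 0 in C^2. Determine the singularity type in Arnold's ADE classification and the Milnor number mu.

Type E6, Milnor number mu = 6.

The Hessian of f at 0 has rank 0. Corank 2; j^3 = -v^3 is a perfect cube, so E-series; the 4-jet and mu = 6 give E_6.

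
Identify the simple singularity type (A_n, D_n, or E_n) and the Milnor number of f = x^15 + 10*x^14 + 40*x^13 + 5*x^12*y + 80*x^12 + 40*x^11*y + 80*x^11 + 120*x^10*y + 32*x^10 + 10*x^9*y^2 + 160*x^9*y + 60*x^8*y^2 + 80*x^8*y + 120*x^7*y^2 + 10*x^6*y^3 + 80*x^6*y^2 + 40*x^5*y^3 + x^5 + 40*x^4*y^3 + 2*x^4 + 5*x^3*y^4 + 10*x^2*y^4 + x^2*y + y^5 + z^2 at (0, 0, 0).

Type D_{6}, Milnor number mu = 6.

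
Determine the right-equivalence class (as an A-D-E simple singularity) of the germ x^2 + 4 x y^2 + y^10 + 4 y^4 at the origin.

A_{9}

The Hessian of f at 0 is [[2, 0], [0, 0]] with rank 1, so corank 1. A Groebner basis of the Jacobian ideal J(f) in C{x,y} is {x^5, x^4*y, x/2 + y^2}; counting standard monomials gives mu = 9. Corank 1: A-series; mu = 9 gives A_9.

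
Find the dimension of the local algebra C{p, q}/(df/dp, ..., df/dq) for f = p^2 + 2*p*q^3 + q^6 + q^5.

4

The Hessian of f at 0 has rank 1. Corank 1: A-series; mu = 4 gives A_4.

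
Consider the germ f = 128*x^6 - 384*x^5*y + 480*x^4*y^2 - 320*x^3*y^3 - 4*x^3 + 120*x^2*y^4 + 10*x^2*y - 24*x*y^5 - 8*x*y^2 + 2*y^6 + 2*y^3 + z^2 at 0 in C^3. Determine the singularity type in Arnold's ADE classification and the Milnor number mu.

Type D7, Milnor number mu = 7.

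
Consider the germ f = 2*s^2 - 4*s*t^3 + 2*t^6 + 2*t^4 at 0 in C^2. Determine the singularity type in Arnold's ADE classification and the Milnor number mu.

Type A3, Milnor number mu = 3.

The Hessian of f at 0 is [[4, 0], [0, 0]] with rank 1, so corank 1. A Groebner basis of the Jacobian ideal J(f) in C{s,t} is {t^3, s}; counting standard monomials gives mu = 3. Corank 1: A-series; mu = 3 gives A_3.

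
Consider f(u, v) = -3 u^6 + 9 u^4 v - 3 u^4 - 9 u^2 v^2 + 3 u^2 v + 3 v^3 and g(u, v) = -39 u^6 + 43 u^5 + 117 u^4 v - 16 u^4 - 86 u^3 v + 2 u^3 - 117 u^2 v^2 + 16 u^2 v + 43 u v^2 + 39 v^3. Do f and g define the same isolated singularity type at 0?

Yes.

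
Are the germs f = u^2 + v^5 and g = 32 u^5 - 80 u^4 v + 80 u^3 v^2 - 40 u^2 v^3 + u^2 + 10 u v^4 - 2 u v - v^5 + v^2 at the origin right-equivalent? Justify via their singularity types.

Yes.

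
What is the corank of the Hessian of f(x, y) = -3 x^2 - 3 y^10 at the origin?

Hessian at 0 has rank 1.

1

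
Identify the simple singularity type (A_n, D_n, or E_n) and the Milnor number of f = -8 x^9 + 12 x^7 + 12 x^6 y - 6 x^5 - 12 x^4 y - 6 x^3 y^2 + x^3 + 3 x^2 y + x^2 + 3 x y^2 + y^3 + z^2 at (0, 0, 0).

Type A_2, Milnor number mu = 2.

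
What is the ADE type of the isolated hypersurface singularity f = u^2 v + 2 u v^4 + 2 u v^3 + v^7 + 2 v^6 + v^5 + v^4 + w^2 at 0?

D_{5}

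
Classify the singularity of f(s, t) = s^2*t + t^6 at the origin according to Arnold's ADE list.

D_{7}

The Hessian of f at 0 has rank 0. Corank 2; j^3 = s^2*t has shape L^2 M (L != M), so D-series; mu = 7 gives D_7.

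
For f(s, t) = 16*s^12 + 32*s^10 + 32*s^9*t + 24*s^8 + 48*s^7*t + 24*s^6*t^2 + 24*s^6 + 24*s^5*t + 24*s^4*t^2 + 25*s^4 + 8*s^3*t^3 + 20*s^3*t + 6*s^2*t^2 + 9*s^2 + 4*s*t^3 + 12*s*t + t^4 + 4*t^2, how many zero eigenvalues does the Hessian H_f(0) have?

Hessian at 0 has rank 1.

1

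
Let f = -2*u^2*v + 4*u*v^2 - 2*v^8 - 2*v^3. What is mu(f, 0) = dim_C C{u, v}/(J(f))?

The Hessian of f at 0 has rank 0. Corank 2; j^3 = -2*v*(u - v)^2 has shape L^2 M (L != M), so D-series; mu = 9 gives D_9.

9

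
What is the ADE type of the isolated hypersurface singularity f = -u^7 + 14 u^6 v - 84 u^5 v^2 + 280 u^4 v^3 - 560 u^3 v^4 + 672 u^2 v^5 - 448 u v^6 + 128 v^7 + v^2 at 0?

A6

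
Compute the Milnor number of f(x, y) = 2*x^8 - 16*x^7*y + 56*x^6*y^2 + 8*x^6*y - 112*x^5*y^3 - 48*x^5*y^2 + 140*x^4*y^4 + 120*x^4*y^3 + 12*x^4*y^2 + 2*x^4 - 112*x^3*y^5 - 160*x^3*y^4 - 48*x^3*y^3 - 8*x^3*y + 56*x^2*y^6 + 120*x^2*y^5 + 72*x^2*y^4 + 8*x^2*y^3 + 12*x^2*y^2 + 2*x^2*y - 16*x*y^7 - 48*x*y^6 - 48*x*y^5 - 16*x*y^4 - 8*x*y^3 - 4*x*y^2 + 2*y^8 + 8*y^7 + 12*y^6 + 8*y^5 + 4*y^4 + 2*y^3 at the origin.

5

The Hessian of f at 0 has rank 0. Corank 2; j^3 = 2*y*(x - y)^2 has shape L^2 M (L != M), so D-series; mu = 5 gives D_5.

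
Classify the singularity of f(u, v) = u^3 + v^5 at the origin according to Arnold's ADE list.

E_8

The Hessian of f at 0 has rank 0. Corank 2; j^3 = u^3 is a perfect cube, so E-series; the 5-jet and mu = 8 give E_8.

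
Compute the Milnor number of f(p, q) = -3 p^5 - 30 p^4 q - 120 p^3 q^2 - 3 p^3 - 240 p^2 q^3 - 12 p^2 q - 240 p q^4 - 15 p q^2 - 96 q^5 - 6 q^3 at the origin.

6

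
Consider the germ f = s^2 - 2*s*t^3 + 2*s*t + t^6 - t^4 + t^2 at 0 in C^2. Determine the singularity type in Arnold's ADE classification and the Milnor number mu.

The Hessian of f at 0 is [[2, 2], [2, 2]] with rank 1, so corank 1. A Groebner basis of the Jacobian ideal J(f) in C{s,t} is {t^3, s + t}; counting standard monomials gives mu = 3. Corank 1: A-series; mu = 3 gives A_3.

Type A3, Milnor number mu = 3.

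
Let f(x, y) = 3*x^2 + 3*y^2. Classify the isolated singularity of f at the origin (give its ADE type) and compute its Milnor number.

The Hessian of f at 0 is [[6, 0], [0, 6]] with rank 2, so corank 0. A Groebner basis of the Jacobian ideal J(f) in C{x,y} is {x, y}; counting standard monomials gives mu = 1. Corank 0: nondegenerate Morse point, so A_1.

Type A1, Milnor number mu = 1.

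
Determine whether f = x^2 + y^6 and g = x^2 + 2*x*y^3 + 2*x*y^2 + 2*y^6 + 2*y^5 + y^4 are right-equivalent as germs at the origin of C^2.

The Hessian of f at 0 has rank 1. Corank 1: A-series; mu = 5 gives A_5. The Hessian of g at 0 has rank 1. Corank 1: A-series; mu = 5 gives A_5. Both have type A_5, hence right-equivalent.

Yes.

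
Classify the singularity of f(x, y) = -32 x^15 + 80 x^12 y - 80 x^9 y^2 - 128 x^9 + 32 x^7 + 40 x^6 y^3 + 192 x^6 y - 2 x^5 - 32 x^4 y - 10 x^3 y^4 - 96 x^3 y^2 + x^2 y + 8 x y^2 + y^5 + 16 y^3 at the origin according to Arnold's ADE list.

D_6

The Hessian of f at 0 has rank 0. Corank 2; j^3 = y*(x + 4*y)^2 has shape L^2 M (L != M), so D-series; mu = 6 gives D_6.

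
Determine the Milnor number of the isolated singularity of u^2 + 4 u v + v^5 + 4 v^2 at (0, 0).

4

The Hessian of f at 0 has rank 1. Corank 1: A-series; mu = 4 gives A_4.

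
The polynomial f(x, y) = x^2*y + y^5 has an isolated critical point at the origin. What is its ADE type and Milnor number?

The Hessian of f at 0 is [[0, 0], [0, 0]] with rank 0, so corank 2. A Groebner basis of the Jacobian ideal J(f) in C{x,y} is {x^2/5 + y^4, x^3, x*y}; counting standard monomials gives mu = 6. Corank 2; j^3 = x^2*y has shape L^2 M (L != M), so D-series; mu = 6 gives D_6.

Type D_6, Milnor number mu = 6.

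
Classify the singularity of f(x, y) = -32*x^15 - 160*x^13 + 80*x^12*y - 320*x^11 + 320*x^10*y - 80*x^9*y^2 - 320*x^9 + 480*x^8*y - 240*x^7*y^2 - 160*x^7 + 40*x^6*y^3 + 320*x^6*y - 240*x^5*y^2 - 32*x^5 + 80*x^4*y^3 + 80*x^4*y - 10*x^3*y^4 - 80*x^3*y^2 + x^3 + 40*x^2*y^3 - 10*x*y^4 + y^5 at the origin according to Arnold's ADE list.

The Hessian of f at 0 has rank 0. Corank 2; j^3 = x^3 is a perfect cube, so E-series; the 5-jet and mu = 8 give E_8.

E8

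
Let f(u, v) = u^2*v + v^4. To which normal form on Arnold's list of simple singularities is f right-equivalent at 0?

The Hessian of f at 0 has rank 0. Corank 2; j^3 = u^2*v has shape L^2 M (L != M), so D-series; mu = 5 gives D_5.

D5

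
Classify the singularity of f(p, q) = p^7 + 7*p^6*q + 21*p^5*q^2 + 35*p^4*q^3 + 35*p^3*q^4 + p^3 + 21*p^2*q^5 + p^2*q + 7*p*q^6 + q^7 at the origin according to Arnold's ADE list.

D8

The Hessian of f at 0 is [[0, 0], [0, 0]] with rank 0, so corank 2. A Groebner basis of the Jacobian ideal J(f) in C{p,q} is {-p*q/7 + q^6, p*q^2, p^2 + p*q}; counting standard monomials gives mu = 8. Corank 2; j^3 = p^2*(p + q) has shape L^2 M (L != M), so D-series; mu = 8 gives D_8.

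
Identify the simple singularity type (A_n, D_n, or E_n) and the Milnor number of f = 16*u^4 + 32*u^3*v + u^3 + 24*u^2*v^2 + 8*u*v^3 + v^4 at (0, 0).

The Hessian of f at 0 is [[0, 0], [0, 0]] with rank 0, so corank 2. A Groebner basis of the Jacobian ideal J(f) in C{u,v} is {v^4, u*v^2 + v^3/6, u^2}; counting standard monomials gives mu = 6. Corank 2; j^3 = u^3 is a perfect cube, so E-series; the 4-jet and mu = 6 give E_6.

Type E6, Milnor number mu = 6.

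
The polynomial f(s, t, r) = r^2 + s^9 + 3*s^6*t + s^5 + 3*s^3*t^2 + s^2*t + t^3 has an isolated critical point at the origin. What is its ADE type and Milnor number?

Type D4, Milnor number mu = 4.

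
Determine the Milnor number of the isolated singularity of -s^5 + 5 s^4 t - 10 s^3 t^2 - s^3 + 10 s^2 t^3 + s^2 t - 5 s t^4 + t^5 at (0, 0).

The Hessian of f at 0 is [[0, 0], [0, 0]] with rank 0, so corank 2. A Groebner basis of the Jacobian ideal J(f) in C{s,t} is {s*t/5 + t^4, s*t^2, s^2 - s*t}; counting standard monomials gives mu = 6. Corank 2; j^3 = -s^2*(s - t) has shape L^2 M (L != M), so D-series; mu = 6 gives D_6.

6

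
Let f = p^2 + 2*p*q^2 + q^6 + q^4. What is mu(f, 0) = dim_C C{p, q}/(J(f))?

5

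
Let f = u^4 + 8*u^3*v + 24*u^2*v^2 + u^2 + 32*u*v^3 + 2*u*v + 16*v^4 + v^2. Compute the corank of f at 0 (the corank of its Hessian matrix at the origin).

1

Hessian at 0 has rank 1.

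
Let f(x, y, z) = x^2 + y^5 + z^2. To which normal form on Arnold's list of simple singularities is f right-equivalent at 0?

A_4

The Hessian of f at 0 is [[2, 0, 0], [0, 0, 0], [0, 0, 2]] with rank 2, so corank 1. A Groebner basis of the Jacobian ideal J(f) in C{x,y,z} is {y^4, x, z}; counting standard monomials gives mu = 4. Corank 1: A-series; mu = 4 gives A_4.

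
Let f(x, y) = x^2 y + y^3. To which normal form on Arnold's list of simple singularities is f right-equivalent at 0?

The Hessian of f at 0 has rank 0. Corank 2; j^3 = y*(x^2 + y^2) splits into three distinct lines over C (the quadratic factor has nonzero discriminant), so D_4.

D4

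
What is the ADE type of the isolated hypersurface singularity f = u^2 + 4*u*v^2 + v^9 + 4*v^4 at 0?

A_{8}

The Hessian of f at 0 has rank 1. Corank 1: A-series; mu = 8 gives A_8.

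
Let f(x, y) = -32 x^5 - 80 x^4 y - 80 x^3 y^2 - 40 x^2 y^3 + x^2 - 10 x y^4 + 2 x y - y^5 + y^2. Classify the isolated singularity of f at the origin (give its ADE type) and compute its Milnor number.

Type A_4, Milnor number mu = 4.

The Hessian of f at 0 is [[2, 2], [2, 2]] with rank 1, so corank 1. A Groebner basis of the Jacobian ideal J(f) in C{x,y} is {y^4, x + y}; counting standard monomials gives mu = 4. Corank 1: A-series; mu = 4 gives A_4.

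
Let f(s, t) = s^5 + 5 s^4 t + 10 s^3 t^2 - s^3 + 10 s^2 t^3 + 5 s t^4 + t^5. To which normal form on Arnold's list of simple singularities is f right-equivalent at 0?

E8

The Hessian of f at 0 is [[0, 0], [0, 0]] with rank 0, so corank 2. A Groebner basis of the Jacobian ideal J(f) in C{s,t} is {t^5, s*t^3 + t^4/4, s^2}; counting standard monomials gives mu = 8. Corank 2; j^3 = -s^3 is a perfect cube, so E-series; the 5-jet and mu = 8 give E_8.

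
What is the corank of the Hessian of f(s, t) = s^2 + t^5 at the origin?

1

Hessian at 0 has rank 1.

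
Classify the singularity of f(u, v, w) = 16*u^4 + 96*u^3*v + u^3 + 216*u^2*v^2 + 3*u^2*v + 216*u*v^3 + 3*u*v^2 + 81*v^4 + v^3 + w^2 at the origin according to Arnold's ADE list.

E_6

The Hessian of f at 0 is [[0, 0, 0], [0, 0, 0], [0, 0, 2]] with rank 1, so corank 2. A Groebner basis of the Jacobian ideal J(f) in C{u,v,w} is {v^4, u*v^2 + 7*v^3/6, u^2 + 2*u*v + v^2, w}; counting standard monomials gives mu = 6. Corank 2; j^3 = (u + v)^3 is a perfect cube, so E-series; the 4-jet and mu = 6 give E_6.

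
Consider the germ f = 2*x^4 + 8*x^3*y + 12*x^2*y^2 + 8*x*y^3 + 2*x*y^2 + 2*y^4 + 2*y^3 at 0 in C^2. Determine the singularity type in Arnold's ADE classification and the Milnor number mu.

Type D_5, Milnor number mu = 5.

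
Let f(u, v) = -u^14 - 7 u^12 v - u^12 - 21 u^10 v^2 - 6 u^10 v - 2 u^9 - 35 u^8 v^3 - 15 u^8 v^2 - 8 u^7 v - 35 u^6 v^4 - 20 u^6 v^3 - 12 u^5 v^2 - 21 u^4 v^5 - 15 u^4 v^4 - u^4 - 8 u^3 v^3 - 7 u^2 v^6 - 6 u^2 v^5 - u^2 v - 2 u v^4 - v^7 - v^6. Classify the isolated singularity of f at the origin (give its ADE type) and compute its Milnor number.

Type D_{7}, Milnor number mu = 7.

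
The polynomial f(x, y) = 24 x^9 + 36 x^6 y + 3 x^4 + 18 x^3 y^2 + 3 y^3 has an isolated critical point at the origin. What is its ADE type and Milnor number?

Type E6, Milnor number mu = 6.

The Hessian of f at 0 has rank 0. Corank 2; j^3 = 3*y^3 is a perfect cube, so E-series; the 4-jet and mu = 6 give E_6.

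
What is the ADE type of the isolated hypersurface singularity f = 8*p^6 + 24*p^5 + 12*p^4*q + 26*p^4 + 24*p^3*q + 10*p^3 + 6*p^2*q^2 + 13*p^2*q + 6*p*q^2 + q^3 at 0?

D_{4}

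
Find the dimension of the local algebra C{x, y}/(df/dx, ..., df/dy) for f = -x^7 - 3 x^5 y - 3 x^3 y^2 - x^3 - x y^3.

7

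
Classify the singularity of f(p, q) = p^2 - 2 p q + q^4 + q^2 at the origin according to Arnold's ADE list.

The Hessian of f at 0 has rank 1. Corank 1: A-series; mu = 3 gives A_3.

A_{3}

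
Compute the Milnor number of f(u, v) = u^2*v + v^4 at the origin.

5

The Hessian of f at 0 is [[0, 0], [0, 0]] with rank 0, so corank 2. A Groebner basis of the Jacobian ideal J(f) in C{u,v} is {u^3, u^2/4 + v^3, u*v}; counting standard monomials gives mu = 5. Corank 2; j^3 = u^2*v has shape L^2 M (L != M), so D-series; mu = 5 gives D_5.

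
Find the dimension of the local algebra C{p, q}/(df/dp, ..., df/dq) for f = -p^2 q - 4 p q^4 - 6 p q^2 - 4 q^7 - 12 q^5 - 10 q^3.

4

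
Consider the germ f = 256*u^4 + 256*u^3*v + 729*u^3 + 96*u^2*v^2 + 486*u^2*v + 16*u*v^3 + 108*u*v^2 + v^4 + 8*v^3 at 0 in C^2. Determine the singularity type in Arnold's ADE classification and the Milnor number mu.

The Hessian of f at 0 has rank 0. Corank 2; j^3 = (9*u + 2*v)^3 is a perfect cube, so E-series; the 4-jet and mu = 6 give E_6.

Type E6, Milnor number mu = 6.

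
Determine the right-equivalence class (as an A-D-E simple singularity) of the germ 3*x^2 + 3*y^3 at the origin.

The Hessian of f at 0 is [[6, 0], [0, 0]] with rank 1, so corank 1. A Groebner basis of the Jacobian ideal J(f) in C{x,y} is {y^2, x}; counting standard monomials gives mu = 2. Corank 1: A-series; mu = 2 gives A_2.

A_2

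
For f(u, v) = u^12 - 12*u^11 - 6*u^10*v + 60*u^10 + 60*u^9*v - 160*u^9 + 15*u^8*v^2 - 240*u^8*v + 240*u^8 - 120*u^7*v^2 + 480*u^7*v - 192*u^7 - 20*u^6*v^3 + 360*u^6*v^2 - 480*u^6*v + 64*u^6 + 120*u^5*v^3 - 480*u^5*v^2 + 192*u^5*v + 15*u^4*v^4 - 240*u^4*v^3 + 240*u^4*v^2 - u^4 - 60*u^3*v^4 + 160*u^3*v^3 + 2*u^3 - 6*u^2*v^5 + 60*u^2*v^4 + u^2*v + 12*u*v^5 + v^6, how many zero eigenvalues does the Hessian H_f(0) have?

2

Hessian at 0 has rank 0.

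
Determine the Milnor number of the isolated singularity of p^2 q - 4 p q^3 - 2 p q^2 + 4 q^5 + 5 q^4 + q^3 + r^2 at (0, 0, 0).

5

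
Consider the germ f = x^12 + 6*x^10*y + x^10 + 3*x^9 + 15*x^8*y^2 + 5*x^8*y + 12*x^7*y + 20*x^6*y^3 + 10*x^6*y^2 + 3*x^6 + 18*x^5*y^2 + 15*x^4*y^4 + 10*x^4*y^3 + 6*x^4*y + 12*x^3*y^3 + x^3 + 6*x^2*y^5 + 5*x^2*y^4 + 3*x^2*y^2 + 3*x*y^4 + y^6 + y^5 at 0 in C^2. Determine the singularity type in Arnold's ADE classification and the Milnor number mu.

Type E_{8}, Milnor number mu = 8.

The Hessian of f at 0 has rank 0. Corank 2; j^3 = x^3 is a perfect cube, so E-series; the 5-jet and mu = 8 give E_8.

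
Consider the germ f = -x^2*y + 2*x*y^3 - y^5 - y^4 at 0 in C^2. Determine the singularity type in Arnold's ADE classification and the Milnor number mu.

The Hessian of f at 0 is [[0, 0], [0, 0]] with rank 0, so corank 2. A Groebner basis of the Jacobian ideal J(f) in C{x,y} is {x*y^2, -x*y + y^3, x^2 + 4*x*y}; counting standard monomials gives mu = 5. Corank 2; j^3 = -x^2*y has shape L^2 M (L != M), so D-series; mu = 5 gives D_5.

Type D_{5}, Milnor number mu = 5.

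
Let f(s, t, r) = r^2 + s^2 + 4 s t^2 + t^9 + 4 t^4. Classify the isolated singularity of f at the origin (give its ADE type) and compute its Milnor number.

Type A8, Milnor number mu = 8.

The Hessian of f at 0 is [[2, 0, 0], [0, 0, 0], [0, 0, 2]] with rank 2, so corank 1. A Groebner basis of the Jacobian ideal J(f) in C{s,t,r} is {s^4, s/2 + t^2, r}; counting standard monomials gives mu = 8. Corank 1: A-series; mu = 8 gives A_8.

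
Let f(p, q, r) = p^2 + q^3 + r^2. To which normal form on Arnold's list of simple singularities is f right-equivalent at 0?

A_2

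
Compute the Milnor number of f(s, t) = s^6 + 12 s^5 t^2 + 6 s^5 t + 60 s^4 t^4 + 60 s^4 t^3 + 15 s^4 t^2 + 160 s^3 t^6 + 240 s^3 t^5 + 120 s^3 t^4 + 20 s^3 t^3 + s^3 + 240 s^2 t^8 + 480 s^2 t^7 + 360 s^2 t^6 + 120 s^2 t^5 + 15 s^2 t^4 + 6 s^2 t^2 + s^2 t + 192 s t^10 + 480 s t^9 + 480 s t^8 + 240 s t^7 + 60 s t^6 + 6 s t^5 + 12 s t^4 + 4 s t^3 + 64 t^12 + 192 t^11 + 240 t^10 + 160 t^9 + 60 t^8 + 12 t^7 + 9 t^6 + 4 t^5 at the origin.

7

The Hessian of f at 0 is [[0, 0], [0, 0]] with rank 0, so corank 2. A Groebner basis of the Jacobian ideal J(f) in C{s,t} is {-s^2/4 - s*t/4 + t^4 - t^3/2, s^3, s^2*t - 2*s*t/3 - 4*t^3/3, s^2/2 + s*t^2 + s*t/2 + t^3}; counting standard monomials gives mu = 7. Corank 2; j^3 = s^2*(s + t) has shape L^2 M (L != M), so D-series; mu = 7 gives D_7.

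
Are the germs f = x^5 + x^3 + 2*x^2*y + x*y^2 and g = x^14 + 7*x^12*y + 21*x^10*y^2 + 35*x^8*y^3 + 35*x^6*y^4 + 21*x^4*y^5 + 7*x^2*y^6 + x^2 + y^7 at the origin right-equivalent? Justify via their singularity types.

No.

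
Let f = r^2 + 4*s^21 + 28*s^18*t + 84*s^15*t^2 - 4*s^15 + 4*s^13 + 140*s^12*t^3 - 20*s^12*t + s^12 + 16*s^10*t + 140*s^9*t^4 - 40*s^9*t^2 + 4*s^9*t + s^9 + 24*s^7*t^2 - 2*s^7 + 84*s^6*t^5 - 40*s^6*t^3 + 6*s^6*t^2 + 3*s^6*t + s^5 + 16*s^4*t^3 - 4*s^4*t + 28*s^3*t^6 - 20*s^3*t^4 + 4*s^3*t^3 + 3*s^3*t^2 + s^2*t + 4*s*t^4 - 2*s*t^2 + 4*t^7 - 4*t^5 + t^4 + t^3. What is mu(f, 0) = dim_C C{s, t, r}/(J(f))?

5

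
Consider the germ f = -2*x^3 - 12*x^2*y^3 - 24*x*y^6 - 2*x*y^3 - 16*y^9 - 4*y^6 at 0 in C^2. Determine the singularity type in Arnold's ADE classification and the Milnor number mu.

The Hessian of f at 0 has rank 0. Corank 2; j^3 = -2*x^3 is a perfect cube, so E-series; the 4-jet and mu = 7 give E_7.

Type E_{7}, Milnor number mu = 7.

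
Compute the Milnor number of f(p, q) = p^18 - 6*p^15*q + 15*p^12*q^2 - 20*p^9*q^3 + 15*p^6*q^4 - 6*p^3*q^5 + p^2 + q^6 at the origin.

The Hessian of f at 0 is [[2, 0], [0, 0]] with rank 1, so corank 1. A Groebner basis of the Jacobian ideal J(f) in C{p,q} is {q^5, p}; counting standard monomials gives mu = 5. Corank 1: A-series; mu = 5 gives A_5.

5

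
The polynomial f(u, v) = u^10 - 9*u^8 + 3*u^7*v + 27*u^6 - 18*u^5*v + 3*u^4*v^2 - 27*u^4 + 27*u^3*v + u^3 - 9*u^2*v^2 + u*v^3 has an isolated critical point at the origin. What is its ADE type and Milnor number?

Type E_7, Milnor number mu = 7.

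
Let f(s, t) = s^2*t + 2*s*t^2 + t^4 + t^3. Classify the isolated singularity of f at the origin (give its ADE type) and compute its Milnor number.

Type D_{5}, Milnor number mu = 5.

The Hessian of f at 0 has rank 0. Corank 2; j^3 = t*(s + t)^2 has shape L^2 M (L != M), so D-series; mu = 5 gives D_5.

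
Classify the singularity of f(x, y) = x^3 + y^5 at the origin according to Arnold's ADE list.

E8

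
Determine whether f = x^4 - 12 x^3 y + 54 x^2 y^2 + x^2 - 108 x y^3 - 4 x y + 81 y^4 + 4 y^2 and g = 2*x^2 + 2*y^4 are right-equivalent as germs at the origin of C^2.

Yes.

The Hessian of f at 0 has rank 1. Corank 1: A-series; mu = 3 gives A_3. The Hessian of g at 0 has rank 1. Corank 1: A-series; mu = 3 gives A_3. Both have type A_3, hence right-equivalent.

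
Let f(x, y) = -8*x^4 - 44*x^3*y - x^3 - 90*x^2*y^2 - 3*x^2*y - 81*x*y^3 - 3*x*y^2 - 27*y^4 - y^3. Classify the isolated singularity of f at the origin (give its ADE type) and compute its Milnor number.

The Hessian of f at 0 is [[0, 0], [0, 0]] with rank 0, so corank 2. A Groebner basis of the Jacobian ideal J(f) in C{x,y} is {3*x^2/4 + 3*x*y/2 + y^4 + y^3/4 + 3*y^2/4, x^3 + 15*x^2/4 + 15*x*y/2 + 9*y^3/4 + 15*y^2/4, x^2*y - 9*x^2/4 - 9*x*y/2 - 7*y^3/4 - 9*y^2/4, x^2 + x*y^2 + 2*x*y + 4*y^3/3 + y^2}; counting standard monomials gives mu = 7. Corank 2; j^3 = -(x + y)^3 is a perfect cube, so E-series; the 4-jet and mu = 7 give E_7.

Type E7, Milnor number mu = 7.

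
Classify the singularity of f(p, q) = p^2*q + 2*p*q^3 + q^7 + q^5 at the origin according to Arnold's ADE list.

D8

The Hessian of f at 0 is [[0, 0], [0, 0]] with rank 0, so corank 2. A Groebner basis of the Jacobian ideal J(f) in C{p,q} is {p^2*q^2 + p^2/7 + p*q^2/7, p^3 - p^2/7 - p*q^2/7, p*q + q^3}; counting standard monomials gives mu = 8. Corank 2; j^3 = p^2*q has shape L^2 M (L != M), so D-series; mu = 8 gives D_8.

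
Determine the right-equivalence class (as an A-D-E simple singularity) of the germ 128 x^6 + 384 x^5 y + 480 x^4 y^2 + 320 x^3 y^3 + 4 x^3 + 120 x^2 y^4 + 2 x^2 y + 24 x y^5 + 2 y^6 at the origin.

The Hessian of f at 0 has rank 0. Corank 2; j^3 = 2*x^2*(2*x + y) has shape L^2 M (L != M), so D-series; mu = 7 gives D_7.

D_{7}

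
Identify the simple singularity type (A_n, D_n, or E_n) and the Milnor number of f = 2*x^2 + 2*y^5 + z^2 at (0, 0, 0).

Type A_4, Milnor number mu = 4.

The Hessian of f at 0 is [[4, 0, 0], [0, 0, 0], [0, 0, 2]] with rank 2, so corank 1. A Groebner basis of the Jacobian ideal J(f) in C{x,y,z} is {y^4, x, z}; counting standard monomials gives mu = 4. Corank 1: A-series; mu = 4 gives A_4.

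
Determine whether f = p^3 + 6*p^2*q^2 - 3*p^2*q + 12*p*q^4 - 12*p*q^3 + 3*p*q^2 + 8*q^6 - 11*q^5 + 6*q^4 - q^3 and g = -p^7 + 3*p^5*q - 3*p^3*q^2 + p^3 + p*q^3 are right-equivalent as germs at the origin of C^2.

No.

The Hessian of f at 0 has rank 0. Corank 2; j^3 = (p - q)^3 is a perfect cube, so E-series; the 5-jet and mu = 8 give E_8. The Hessian of g at 0 has rank 0. Corank 2; j^3 = p^3 is a perfect cube, so E-series; the 4-jet and mu = 7 give E_7. f is E_8 but g is E_7, hence not right-equivalent.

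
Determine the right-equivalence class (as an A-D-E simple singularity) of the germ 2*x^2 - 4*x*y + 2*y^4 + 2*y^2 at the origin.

The Hessian of f at 0 has rank 1. Corank 1: A-series; mu = 3 gives A_3.

A3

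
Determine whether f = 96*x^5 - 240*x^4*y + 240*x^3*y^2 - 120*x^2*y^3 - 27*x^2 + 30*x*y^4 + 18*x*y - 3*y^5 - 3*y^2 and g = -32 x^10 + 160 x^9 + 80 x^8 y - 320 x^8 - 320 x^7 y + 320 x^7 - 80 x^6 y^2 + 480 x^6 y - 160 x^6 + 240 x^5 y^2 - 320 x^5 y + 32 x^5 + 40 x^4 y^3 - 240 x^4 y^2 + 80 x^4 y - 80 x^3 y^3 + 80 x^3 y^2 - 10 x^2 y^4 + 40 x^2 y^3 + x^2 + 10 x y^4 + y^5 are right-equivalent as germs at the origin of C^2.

Yes.

The Hessian of f at 0 has rank 1. Corank 1: A-series; mu = 4 gives A_4. The Hessian of g at 0 has rank 1. Corank 1: A-series; mu = 4 gives A_4. Both have type A_4, hence right-equivalent.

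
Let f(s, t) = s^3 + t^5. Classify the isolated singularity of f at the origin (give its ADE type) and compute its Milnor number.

Type E_{8}, Milnor number mu = 8.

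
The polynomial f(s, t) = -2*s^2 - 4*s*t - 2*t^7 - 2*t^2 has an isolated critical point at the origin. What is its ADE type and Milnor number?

Type A_{6}, Milnor number mu = 6.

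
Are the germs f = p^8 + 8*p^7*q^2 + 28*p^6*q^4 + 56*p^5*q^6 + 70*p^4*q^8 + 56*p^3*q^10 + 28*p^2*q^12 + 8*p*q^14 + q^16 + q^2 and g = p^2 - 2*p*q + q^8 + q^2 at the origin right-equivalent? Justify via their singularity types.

Yes.

The Hessian of f at 0 has rank 1. Corank 1: A-series; mu = 7 gives A_7. The Hessian of g at 0 has rank 1. Corank 1: A-series; mu = 7 gives A_7. Both have type A_7, hence right-equivalent.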